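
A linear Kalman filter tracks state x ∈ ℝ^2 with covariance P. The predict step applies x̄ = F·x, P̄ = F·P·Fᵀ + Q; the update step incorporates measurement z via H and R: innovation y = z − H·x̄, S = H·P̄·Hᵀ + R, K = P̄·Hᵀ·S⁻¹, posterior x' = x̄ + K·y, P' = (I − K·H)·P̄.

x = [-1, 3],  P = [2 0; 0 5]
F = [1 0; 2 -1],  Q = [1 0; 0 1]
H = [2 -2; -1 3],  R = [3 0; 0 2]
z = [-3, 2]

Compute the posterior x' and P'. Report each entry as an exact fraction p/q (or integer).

x̄ = F·x = [-1, -5]
P̄ = F·P·Fᵀ + Q = [3 4; 4 14]
y = z − H·x̄ = [-11, 16]
S = H·P̄·Hᵀ + R = [39 -58; -58 107]
K = P̄·Hᵀ·S⁻¹ = [308/809 235/809; 64/809 322/809]
x' = x̄ + K·y = [-437/809, 403/809]
P' = (I − K·H)·P̄ = [928/809 466/809; 466/809 370/809]

x' = [-437/809, 403/809]
P' = [928/809 466/809; 466/809 370/809]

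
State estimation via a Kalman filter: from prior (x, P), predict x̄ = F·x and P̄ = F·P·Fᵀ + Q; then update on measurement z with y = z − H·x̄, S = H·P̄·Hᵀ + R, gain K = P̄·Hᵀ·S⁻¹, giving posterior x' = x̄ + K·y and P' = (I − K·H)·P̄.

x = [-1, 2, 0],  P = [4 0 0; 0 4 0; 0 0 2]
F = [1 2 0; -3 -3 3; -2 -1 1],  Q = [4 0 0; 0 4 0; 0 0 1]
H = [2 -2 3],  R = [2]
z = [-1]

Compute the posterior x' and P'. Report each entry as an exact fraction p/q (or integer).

x̄ = F·x = [3, -3, 0]
P̄ = F·P·Fᵀ + Q = [24 -36 -16; -36 94 42; -16 42 23]
y = z − H·x̄ = [-13]
S = H·P̄·Hᵀ + R = [273]
K = P̄·Hᵀ·S⁻¹ = [24/91; -134/273; -47/273]
x' = x̄ + K·y = [-3/7, 71/21, 47/21]
P' = (I − K·H)·P̄ = [456/91 -60/91 -328/91; -60/91 7706/273 5168/273; -328/91 5168/273 4070/273]

x' = [-3/7, 71/21, 47/21]
P' = [456/91 -60/91 -328/91; -60/91 7706/273 5168/273; -328/91 5168/273 4070/273]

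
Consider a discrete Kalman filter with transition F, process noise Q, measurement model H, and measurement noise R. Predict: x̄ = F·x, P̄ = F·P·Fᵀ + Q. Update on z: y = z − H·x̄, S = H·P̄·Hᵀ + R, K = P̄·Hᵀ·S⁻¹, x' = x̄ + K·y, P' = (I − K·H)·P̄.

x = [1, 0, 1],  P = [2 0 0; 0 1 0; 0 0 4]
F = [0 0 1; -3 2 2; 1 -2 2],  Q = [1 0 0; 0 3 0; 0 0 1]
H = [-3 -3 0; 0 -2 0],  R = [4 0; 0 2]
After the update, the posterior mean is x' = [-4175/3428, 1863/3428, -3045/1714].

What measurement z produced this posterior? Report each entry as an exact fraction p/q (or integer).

x̄ = F·x = [1, -1, 3]
P̄ = F·P·Fᵀ + Q = [5 8 8; 8 41 6; 8 6 23]
S = H·P̄·Hᵀ + R = [562 294; 294 166]
K = P̄·Hᵀ·S⁻¹ = [-885/3428 1237/3428; -147/3428 -1433/3428; -861/1714 1401/1714]
x' − x̄ = [-7603/3428, 5291/3428, -8187/1714] = K·y
y = (KᵀK)⁻¹·Kᵀ·(x' − x̄) = [3, -4]
z = y + H·x̄ = [3, -4] + [0, 2] = [3, -2]

z = [3, -2]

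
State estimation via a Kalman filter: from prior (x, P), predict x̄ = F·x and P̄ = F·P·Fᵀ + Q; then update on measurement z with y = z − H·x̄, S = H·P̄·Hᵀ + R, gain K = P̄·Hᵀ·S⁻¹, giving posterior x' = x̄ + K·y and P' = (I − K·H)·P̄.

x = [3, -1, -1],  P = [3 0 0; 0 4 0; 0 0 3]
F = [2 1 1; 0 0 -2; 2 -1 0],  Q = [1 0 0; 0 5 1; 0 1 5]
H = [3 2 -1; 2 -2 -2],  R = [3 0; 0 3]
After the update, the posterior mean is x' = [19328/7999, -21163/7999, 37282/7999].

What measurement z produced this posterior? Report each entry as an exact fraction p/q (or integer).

z = [-3, 1]

x̄ = F·x = [4, 2, 7]
P̄ = F·P·Fᵀ + Q = [20 -6 8; -6 17 1; 8 1 21]
S = H·P̄·Hᵀ + R = [148 40; 40 227]
K = P̄·Hᵀ·S⁻¹ = [1910/7999 932/7999; 5325/31996 -1926/7999; 2255/31996 -1086/7999]
x' − x̄ = [-12668/7999, -37161/7999, -18711/7999] = K·y
y = (KᵀK)⁻¹·Kᵀ·(x' − x̄) = [-12, 11]
z = y + H·x̄ = [-12, 11] + [9, -10] = [-3, 1]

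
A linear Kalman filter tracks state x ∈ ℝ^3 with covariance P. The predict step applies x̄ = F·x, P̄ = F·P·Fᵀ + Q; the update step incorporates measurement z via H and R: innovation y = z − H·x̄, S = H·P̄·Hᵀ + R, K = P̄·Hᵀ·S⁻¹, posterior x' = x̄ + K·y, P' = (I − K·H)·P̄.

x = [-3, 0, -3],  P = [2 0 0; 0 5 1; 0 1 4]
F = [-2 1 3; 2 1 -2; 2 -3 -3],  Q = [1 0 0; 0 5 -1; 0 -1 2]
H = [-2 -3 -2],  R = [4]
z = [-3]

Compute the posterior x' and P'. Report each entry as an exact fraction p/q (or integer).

x̄ = F·x = [-3, 0, 3]
P̄ = F·P·Fᵀ + Q = [56 -26 -71; -26 30 19; -71 19 109]
y = z − H·x̄ = [-3]
S = H·P̄·Hᵀ + R = [282]
K = P̄·Hᵀ·S⁻¹ = [18/47; -38/141; -133/282]
x' = x̄ + K·y = [-195/47, 38/47, 415/94]
P' = (I − K·H)·P̄ = [688/47 146/47 -943/47; 146/47 1342/141 -2375/141; -943/47 -2375/141 13049/282]

x' = [-195/47, 38/47, 415/94]
P' = [688/47 146/47 -943/47; 146/47 1342/141 -2375/141; -943/47 -2375/141 13049/282]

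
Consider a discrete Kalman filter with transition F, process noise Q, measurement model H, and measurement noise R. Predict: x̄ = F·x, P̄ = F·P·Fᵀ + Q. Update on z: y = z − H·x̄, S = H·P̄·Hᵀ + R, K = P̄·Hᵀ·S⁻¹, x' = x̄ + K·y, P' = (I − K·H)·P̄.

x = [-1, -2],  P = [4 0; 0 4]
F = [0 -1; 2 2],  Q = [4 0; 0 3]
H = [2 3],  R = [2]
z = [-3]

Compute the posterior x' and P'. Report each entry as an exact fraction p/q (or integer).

x' = [38/23, -49/23]
P' = [1960/253 -1312/253; -1312/253 934/253]

x̄ = F·x = [2, -6]
P̄ = F·P·Fᵀ + Q = [8 -8; -8 35]
y = z − H·x̄ = [11]
S = H·P̄·Hᵀ + R = [253]
K = P̄·Hᵀ·S⁻¹ = [-8/253; 89/253]
x' = x̄ + K·y = [38/23, -49/23]
P' = (I − K·H)·P̄ = [1960/253 -1312/253; -1312/253 934/253]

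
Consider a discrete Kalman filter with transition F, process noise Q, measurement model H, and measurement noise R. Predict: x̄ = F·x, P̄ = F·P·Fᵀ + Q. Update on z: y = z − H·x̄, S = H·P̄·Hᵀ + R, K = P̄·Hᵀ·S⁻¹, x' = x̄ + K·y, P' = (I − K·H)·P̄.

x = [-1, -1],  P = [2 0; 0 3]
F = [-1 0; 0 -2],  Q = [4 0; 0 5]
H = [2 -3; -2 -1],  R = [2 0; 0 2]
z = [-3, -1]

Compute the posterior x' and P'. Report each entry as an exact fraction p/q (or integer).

x' = [49/871, 1801/1742]
P' = [258/871 102/871; 102/871 425/1742]

x̄ = F·x = [1, 2]
P̄ = F·P·Fᵀ + Q = [6 0; 0 17]
y = z − H·x̄ = [1, 3]
S = H·P̄·Hᵀ + R = [179 27; 27 43]
K = P̄·Hᵀ·S⁻¹ = [105/871 -309/871; -867/3484 -833/3484]
x' = x̄ + K·y = [49/871, 1801/1742]
P' = (I − K·H)·P̄ = [258/871 102/871; 102/871 425/1742]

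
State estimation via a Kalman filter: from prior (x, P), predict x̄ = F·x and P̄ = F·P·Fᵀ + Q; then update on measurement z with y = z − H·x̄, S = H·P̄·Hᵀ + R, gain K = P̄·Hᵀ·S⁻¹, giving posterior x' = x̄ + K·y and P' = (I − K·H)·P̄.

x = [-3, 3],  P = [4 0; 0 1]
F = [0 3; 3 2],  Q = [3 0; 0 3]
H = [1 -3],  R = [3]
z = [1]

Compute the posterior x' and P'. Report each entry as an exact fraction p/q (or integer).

x̄ = F·x = [9, -3]
P̄ = F·P·Fᵀ + Q = [12 6; 6 43]
y = z − H·x̄ = [-17]
S = H·P̄·Hᵀ + R = [366]
K = P̄·Hᵀ·S⁻¹ = [-1/61; -41/122]
x' = x̄ + K·y = [566/61, 331/122]
P' = (I − K·H)·P̄ = [726/61 243/61; 243/61 203/122]

x' = [566/61, 331/122]
P' = [726/61 243/61; 243/61 203/122]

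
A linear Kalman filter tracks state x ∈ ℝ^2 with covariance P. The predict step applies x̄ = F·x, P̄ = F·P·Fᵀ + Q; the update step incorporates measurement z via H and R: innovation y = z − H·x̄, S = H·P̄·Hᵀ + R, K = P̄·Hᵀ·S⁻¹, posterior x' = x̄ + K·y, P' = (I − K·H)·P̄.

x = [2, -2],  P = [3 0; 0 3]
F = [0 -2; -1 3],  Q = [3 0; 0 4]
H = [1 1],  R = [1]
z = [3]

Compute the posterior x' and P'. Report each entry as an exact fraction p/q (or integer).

x' = [5/2, 0]
P' = [201/14 -102/7; -102/7 110/7]

x̄ = F·x = [4, -8]
P̄ = F·P·Fᵀ + Q = [15 -18; -18 34]
y = z − H·x̄ = [7]
S = H·P̄·Hᵀ + R = [14]
K = P̄·Hᵀ·S⁻¹ = [-3/14; 8/7]
x' = x̄ + K·y = [5/2, 0]
P' = (I − K·H)·P̄ = [201/14 -102/7; -102/7 110/7]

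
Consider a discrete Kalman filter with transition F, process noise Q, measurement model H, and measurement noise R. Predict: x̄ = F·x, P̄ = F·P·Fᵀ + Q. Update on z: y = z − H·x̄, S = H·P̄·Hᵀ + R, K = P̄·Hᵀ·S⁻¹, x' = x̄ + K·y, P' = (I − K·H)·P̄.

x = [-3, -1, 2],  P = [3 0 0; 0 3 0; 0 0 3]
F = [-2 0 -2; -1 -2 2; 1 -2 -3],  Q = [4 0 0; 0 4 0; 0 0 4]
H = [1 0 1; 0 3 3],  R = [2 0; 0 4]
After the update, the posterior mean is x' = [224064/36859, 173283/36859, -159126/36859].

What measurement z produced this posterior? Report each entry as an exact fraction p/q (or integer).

x̄ = F·x = [2, 9, -7]
P̄ = F·P·Fᵀ + Q = [28 -6 12; -6 31 -9; 12 -9 46]
S = H·P̄·Hᵀ + R = [100 129; 129 535]
K = P̄·Hᵀ·S⁻¹ = [19078/36859 -3360/36859; -16539/36859 8535/36859; 16711/36859 3618/36859]
x' − x̄ = [150346/36859, -158448/36859, 98887/36859] = K·y
y = (KᵀK)⁻¹·Kᵀ·(x' − x̄) = [7, -5]
z = y + H·x̄ = [7, -5] + [-5, 6] = [2, 1]

z = [2, 1]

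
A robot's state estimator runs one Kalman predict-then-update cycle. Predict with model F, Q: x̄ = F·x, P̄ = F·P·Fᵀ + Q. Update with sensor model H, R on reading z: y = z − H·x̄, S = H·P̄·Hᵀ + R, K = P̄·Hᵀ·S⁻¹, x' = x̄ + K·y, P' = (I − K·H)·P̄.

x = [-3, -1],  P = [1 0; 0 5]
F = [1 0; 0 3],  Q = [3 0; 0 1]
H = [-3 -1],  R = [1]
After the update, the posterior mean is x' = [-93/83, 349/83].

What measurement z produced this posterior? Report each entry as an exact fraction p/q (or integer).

x̄ = F·x = [-3, -3]
P̄ = F·P·Fᵀ + Q = [4 0; 0 46]
S = H·P̄·Hᵀ + R = [83]
K = P̄·Hᵀ·S⁻¹ = [-12/83; -46/83]
x' − x̄ = [156/83, 598/83] = K·y
y = (KᵀK)⁻¹·Kᵀ·(x' − x̄) = [-13]
z = y + H·x̄ = [-13] + [12] = [-1]

z = [-1]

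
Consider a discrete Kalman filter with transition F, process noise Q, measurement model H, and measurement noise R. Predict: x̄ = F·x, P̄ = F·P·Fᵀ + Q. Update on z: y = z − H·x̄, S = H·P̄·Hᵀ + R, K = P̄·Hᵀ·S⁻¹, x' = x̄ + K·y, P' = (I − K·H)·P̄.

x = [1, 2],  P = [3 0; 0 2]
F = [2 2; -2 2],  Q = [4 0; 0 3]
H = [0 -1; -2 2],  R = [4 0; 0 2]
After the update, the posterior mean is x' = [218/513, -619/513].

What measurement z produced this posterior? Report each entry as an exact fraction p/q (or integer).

x̄ = F·x = [6, 2]
P̄ = F·P·Fᵀ + Q = [24 -4; -4 23]
S = H·P̄·Hᵀ + R = [27 -54; -54 222]
K = P̄·Hᵀ·S⁻¹ = [-356/513 -8/19; -365/513 4/57]
x' − x̄ = [-2860/513, -1645/513] = K·y
y = (KᵀK)⁻¹·Kᵀ·(x' − x̄) = [5, 5]
z = y + H·x̄ = [5, 5] + [-2, -8] = [3, -3]

z = [3, -3]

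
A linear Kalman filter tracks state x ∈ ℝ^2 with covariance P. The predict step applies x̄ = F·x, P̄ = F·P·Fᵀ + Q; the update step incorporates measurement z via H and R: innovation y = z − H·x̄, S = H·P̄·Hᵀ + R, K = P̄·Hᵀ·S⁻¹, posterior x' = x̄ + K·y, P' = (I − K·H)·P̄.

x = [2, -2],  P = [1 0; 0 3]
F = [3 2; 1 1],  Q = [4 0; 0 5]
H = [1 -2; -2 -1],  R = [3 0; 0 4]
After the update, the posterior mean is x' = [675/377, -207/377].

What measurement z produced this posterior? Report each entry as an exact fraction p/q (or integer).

x̄ = F·x = [2, 0]
P̄ = F·P·Fᵀ + Q = [25 9; 9 9]
S = H·P̄·Hᵀ + R = [28 -5; -5 149]
K = P̄·Hᵀ·S⁻¹ = [68/377 -147/377; -1476/4147 -801/4147]
x' − x̄ = [-79/377, -207/377] = K·y
y = (KᵀK)⁻¹·Kᵀ·(x' − x̄) = [1, 1]
z = y + H·x̄ = [1, 1] + [2, -4] = [3, -3]

z = [3, -3]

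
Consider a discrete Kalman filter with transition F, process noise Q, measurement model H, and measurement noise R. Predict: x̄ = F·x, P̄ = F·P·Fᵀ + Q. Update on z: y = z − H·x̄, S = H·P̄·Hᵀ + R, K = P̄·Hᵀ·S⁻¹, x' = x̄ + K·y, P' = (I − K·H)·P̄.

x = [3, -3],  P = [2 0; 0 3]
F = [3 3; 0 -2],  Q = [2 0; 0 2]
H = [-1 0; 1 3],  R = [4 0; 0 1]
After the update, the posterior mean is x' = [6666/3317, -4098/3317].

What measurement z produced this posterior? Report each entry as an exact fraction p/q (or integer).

x̄ = F·x = [0, 6]
P̄ = F·P·Fᵀ + Q = [47 -18; -18 14]
S = H·P̄·Hᵀ + R = [51 7; 7 66]
K = P̄·Hᵀ·S⁻¹ = [-3053/3317 -28/3317; 1020/3317 1098/3317]
x' − x̄ = [6666/3317, -24000/3317] = K·y
y = (KᵀK)⁻¹·Kᵀ·(x' − x̄) = [-2, -20]
z = y + H·x̄ = [-2, -20] + [0, 18] = [-2, -2]

z = [-2, -2]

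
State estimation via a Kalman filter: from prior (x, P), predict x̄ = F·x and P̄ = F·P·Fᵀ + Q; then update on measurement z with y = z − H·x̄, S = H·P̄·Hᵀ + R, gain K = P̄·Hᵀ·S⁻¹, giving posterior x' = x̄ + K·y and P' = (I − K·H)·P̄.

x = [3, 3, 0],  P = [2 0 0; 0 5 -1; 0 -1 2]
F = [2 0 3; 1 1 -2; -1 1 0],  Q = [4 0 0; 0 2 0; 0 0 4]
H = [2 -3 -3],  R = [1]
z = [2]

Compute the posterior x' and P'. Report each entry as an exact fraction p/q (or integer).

x' = [5202/715, 698/143, -496/715]
P' = [8454/715 707/143 2063/715; 707/143 1003/143 -525/143; 2063/715 -525/143 4021/715]

x̄ = F·x = [6, 6, 0]
P̄ = F·P·Fᵀ + Q = [30 -11 -7; -11 21 5; -7 5 11]
y = z − H·x̄ = [8]
S = H·P̄·Hᵀ + R = [715]
K = P̄·Hᵀ·S⁻¹ = [114/715; -20/143; -62/715]
x' = x̄ + K·y = [5202/715, 698/143, -496/715]
P' = (I − K·H)·P̄ = [8454/715 707/143 2063/715; 707/143 1003/143 -525/143; 2063/715 -525/143 4021/715]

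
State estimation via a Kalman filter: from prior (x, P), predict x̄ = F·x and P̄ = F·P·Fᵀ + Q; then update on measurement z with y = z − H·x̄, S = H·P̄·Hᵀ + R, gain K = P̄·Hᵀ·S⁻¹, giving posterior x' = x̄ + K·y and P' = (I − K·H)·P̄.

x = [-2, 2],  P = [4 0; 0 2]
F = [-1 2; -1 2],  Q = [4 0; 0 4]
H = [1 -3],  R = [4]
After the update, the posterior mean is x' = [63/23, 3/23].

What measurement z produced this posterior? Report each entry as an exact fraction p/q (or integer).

z = [3]

x̄ = F·x = [6, 6]
P̄ = F·P·Fᵀ + Q = [16 12; 12 16]
S = H·P̄·Hᵀ + R = [92]
K = P̄·Hᵀ·S⁻¹ = [-5/23; -9/23]
x' − x̄ = [-75/23, -135/23] = K·y
y = (KᵀK)⁻¹·Kᵀ·(x' − x̄) = [15]
z = y + H·x̄ = [15] + [-12] = [3]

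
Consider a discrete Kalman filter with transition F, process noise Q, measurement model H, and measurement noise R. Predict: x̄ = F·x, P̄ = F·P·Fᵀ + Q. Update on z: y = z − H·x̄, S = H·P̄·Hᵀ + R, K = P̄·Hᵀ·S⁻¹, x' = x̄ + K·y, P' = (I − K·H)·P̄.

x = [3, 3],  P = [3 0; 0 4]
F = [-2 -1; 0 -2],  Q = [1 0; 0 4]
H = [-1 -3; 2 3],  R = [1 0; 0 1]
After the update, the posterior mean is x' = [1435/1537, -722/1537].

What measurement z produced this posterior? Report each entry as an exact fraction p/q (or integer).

x̄ = F·x = [-9, -6]
P̄ = F·P·Fᵀ + Q = [17 8; 8 20]
S = H·P̄·Hᵀ + R = [246 -286; -286 345]
K = P̄·Hᵀ·S⁻¹ = [2443/3074 1271/1537; -862/1537 -376/1537]
x' − x̄ = [15268/1537, 8500/1537] = K·y
y = (KᵀK)⁻¹·Kᵀ·(x' − x̄) = [-26, 37]
z = y + H·x̄ = [-26, 37] + [27, -36] = [1, 1]

z = [1, 1]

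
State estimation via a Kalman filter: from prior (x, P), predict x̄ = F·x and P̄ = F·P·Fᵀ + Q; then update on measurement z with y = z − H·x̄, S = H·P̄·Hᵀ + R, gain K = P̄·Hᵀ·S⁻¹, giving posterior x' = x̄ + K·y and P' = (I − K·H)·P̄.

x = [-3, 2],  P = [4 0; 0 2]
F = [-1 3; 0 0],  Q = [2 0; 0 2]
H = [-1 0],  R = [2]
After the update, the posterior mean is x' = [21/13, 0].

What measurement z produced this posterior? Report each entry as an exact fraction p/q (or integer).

x̄ = F·x = [9, 0]
P̄ = F·P·Fᵀ + Q = [24 0; 0 2]
S = H·P̄·Hᵀ + R = [26]
K = P̄·Hᵀ·S⁻¹ = [-12/13; 0]
x' − x̄ = [-96/13, 0] = K·y
y = (KᵀK)⁻¹·Kᵀ·(x' − x̄) = [8]
z = y + H·x̄ = [8] + [-9] = [-1]

z = [-1]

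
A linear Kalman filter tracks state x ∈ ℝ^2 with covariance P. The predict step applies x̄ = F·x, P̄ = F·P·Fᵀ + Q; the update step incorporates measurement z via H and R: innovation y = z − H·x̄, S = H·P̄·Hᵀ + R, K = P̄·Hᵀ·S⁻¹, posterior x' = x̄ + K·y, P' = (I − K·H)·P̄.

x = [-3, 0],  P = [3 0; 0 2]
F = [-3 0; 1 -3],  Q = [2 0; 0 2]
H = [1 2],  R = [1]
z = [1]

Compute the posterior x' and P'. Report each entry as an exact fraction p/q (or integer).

x' = [376/43, -166/43]
P' = [2373/86 -1181/86; -1181/86 609/86]

x̄ = F·x = [9, -3]
P̄ = F·P·Fᵀ + Q = [29 -9; -9 23]
y = z − H·x̄ = [-2]
S = H·P̄·Hᵀ + R = [86]
K = P̄·Hᵀ·S⁻¹ = [11/86; 37/86]
x' = x̄ + K·y = [376/43, -166/43]
P' = (I − K·H)·P̄ = [2373/86 -1181/86; -1181/86 609/86]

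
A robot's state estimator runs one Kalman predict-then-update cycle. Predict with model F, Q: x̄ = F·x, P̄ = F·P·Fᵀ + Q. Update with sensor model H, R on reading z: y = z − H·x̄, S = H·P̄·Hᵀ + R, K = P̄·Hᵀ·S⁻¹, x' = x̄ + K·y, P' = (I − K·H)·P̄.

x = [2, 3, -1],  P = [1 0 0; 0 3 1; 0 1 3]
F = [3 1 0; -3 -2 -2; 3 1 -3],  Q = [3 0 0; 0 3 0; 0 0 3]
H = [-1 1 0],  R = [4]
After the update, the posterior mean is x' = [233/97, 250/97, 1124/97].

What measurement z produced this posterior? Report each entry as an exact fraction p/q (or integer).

z = [1]

x̄ = F·x = [9, -10, 12]
P̄ = F·P·Fᵀ + Q = [15 -17 9; -17 44 7; 9 7 36]
S = H·P̄·Hᵀ + R = [97]
K = P̄·Hᵀ·S⁻¹ = [-32/97; 61/97; -2/97]
x' − x̄ = [-640/97, 1220/97, -40/97] = K·y
y = (KᵀK)⁻¹·Kᵀ·(x' − x̄) = [20]
z = y + H·x̄ = [20] + [-19] = [1]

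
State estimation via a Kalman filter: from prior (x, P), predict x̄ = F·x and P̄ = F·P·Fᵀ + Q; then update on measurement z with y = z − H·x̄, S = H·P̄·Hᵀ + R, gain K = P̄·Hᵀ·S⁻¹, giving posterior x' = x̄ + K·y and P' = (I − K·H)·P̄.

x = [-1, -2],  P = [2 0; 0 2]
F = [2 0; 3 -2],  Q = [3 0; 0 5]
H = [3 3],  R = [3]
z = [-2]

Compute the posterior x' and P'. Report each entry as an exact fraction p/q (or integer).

x̄ = F·x = [-2, 1]
P̄ = F·P·Fᵀ + Q = [11 12; 12 31]
y = z − H·x̄ = [1]
S = H·P̄·Hᵀ + R = [597]
K = P̄·Hᵀ·S⁻¹ = [23/199; 43/199]
x' = x̄ + K·y = [-375/199, 242/199]
P' = (I − K·H)·P̄ = [602/199 -579/199; -579/199 622/199]

x' = [-375/199, 242/199]
P' = [602/199 -579/199; -579/199 622/199]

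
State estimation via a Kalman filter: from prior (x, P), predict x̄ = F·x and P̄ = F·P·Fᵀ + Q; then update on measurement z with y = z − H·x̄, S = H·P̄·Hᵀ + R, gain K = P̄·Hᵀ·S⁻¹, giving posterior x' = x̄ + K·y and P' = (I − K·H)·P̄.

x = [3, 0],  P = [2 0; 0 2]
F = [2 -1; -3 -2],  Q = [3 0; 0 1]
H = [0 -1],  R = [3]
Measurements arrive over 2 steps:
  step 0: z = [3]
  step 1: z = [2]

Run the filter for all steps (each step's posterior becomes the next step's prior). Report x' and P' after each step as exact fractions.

step 0: x̄ = F·x = [6, -9]
step 0: P̄ = F·P·Fᵀ + Q = [13 -8; -8 27]
step 0: y = z − H·x̄ = [-6]
step 0: S = H·P̄·Hᵀ + R = [30]
step 0: K = P̄·Hᵀ·S⁻¹ = [4/15; -9/10]
step 0: x' = x̄ + K·y = [22/5, -18/5]
step 0: P' = (I − K·H)·P̄ = [163/15 -4/5; -4/5 27/10]
step 1: x̄ = F·x = [62/5, -6]
step 1: P̄ = F·P·Fᵀ + Q = [1571/30 -59; -59 100]
step 1: y = z − H·x̄ = [-4]
step 1: S = H·P̄·Hᵀ + R = [103]
step 1: K = P̄·Hᵀ·S⁻¹ = [59/103; -100/103]
step 1: x' = x̄ + K·y = [5206/515, -218/103]
step 1: P' = (I − K·H)·P̄ = [57383/3090 -177/103; -177/103 300/103]

step 0: x' = [22/5, -18/5], P' = [163/15 -4/5; -4/5 27/10]
step 1: x' = [5206/515, -218/103], P' = [57383/3090 -177/103; -177/103 300/103]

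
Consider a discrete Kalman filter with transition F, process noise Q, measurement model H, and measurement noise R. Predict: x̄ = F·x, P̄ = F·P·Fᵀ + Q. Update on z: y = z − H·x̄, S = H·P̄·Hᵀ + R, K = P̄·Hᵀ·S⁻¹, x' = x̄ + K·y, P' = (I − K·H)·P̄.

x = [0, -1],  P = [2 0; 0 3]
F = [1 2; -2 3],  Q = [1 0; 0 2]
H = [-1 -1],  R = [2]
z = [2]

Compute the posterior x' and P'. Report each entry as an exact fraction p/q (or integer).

x̄ = F·x = [-2, -3]
P̄ = F·P·Fᵀ + Q = [15 14; 14 37]
y = z − H·x̄ = [-3]
S = H·P̄·Hᵀ + R = [82]
K = P̄·Hᵀ·S⁻¹ = [-29/82; -51/82]
x' = x̄ + K·y = [-77/82, -93/82]
P' = (I − K·H)·P̄ = [389/82 -331/82; -331/82 433/82]

x' = [-77/82, -93/82]
P' = [389/82 -331/82; -331/82 433/82]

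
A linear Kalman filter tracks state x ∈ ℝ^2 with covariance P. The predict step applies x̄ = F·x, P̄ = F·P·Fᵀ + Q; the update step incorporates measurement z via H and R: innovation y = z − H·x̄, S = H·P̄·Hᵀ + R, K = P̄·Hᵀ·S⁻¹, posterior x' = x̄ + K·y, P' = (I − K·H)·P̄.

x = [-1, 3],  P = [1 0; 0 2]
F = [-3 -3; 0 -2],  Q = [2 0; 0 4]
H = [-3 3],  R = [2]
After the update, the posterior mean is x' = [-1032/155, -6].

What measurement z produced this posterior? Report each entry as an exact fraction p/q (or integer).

z = [2]

x̄ = F·x = [-6, -6]
P̄ = F·P·Fᵀ + Q = [29 12; 12 12]
S = H·P̄·Hᵀ + R = [155]
K = P̄·Hᵀ·S⁻¹ = [-51/155; 0]
x' − x̄ = [-102/155, 0] = K·y
y = (KᵀK)⁻¹·Kᵀ·(x' − x̄) = [2]
z = y + H·x̄ = [2] + [0] = [2]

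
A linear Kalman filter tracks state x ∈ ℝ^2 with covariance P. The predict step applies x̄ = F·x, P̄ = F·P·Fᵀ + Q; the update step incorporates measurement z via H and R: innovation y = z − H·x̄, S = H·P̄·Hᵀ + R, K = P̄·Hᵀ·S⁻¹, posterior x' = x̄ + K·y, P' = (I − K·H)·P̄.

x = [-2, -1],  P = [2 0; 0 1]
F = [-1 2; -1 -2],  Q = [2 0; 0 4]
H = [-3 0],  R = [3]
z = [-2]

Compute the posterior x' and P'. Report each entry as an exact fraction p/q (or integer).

x' = [16/25, 96/25]
P' = [8/25 -2/25; -2/25 238/25]

x̄ = F·x = [0, 4]
P̄ = F·P·Fᵀ + Q = [8 -2; -2 10]
y = z − H·x̄ = [-2]
S = H·P̄·Hᵀ + R = [75]
K = P̄·Hᵀ·S⁻¹ = [-8/25; 2/25]
x' = x̄ + K·y = [16/25, 96/25]
P' = (I − K·H)·P̄ = [8/25 -2/25; -2/25 238/25]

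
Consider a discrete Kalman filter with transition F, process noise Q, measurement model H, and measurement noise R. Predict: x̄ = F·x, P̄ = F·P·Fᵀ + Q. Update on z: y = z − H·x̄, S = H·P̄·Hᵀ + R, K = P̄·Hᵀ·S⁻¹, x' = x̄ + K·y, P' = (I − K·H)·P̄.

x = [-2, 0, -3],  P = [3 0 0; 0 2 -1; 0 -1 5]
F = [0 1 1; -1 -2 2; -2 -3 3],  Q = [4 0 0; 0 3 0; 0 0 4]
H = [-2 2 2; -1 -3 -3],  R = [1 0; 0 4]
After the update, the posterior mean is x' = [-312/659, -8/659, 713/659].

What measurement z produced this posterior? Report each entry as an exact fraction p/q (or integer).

z = [3, -3]

x̄ = F·x = [-3, -4, -5]
P̄ = F·P·Fᵀ + Q = [9 6 9; 6 42 60; 9 60 97]
S = H·P̄·Hᵀ + R = [953 -1476; -1476 2434]
K = P̄·Hᵀ·S⁻¹ = [-25248/70513 -16875/70513; 3408/70513 -6972/70513; 56/659 -96/659]
x' − x̄ = [1665/659, 2628/659, 4008/659] = K·y
y = (KᵀK)⁻¹·Kᵀ·(x' − x̄) = [15, -33]
z = y + H·x̄ = [15, -33] + [-12, 30] = [3, -3]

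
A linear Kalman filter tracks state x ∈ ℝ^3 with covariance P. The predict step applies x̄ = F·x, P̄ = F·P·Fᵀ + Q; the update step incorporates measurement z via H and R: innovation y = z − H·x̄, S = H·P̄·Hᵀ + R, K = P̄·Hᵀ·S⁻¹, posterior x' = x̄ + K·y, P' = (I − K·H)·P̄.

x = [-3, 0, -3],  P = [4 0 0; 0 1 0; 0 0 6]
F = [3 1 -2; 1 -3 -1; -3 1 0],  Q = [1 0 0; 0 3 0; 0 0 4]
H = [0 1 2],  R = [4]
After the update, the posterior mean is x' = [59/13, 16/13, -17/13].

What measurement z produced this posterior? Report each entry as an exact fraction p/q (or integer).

x̄ = F·x = [-3, 0, 9]
P̄ = F·P·Fᵀ + Q = [62 21 -35; 21 22 -15; -35 -15 41]
S = H·P̄·Hᵀ + R = [130]
K = P̄·Hᵀ·S⁻¹ = [-49/130; -4/65; 67/130]
x' − x̄ = [98/13, 16/13, -134/13] = K·y
y = (KᵀK)⁻¹·Kᵀ·(x' − x̄) = [-20]
z = y + H·x̄ = [-20] + [18] = [-2]

z = [-2]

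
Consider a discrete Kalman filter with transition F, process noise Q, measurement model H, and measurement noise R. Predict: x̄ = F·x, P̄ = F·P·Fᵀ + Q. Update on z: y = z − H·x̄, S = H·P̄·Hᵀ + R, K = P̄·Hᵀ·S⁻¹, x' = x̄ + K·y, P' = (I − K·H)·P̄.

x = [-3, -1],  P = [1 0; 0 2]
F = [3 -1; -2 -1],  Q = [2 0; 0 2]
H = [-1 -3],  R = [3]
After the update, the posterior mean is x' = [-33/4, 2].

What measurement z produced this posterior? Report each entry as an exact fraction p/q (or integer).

z = [3]

x̄ = F·x = [-8, 7]
P̄ = F·P·Fᵀ + Q = [13 -4; -4 8]
S = H·P̄·Hᵀ + R = [64]
K = P̄·Hᵀ·S⁻¹ = [-1/64; -5/16]
x' − x̄ = [-1/4, -5] = K·y
y = (KᵀK)⁻¹·Kᵀ·(x' − x̄) = [16]
z = y + H·x̄ = [16] + [-13] = [3]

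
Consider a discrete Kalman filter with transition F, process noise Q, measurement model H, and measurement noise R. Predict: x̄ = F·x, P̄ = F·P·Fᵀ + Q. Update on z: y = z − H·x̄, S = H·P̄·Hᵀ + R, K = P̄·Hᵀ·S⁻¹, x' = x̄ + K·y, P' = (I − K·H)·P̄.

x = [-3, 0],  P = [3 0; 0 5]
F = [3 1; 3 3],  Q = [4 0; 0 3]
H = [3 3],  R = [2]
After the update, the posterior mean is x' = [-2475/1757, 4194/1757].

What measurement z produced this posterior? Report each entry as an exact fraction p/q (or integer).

x̄ = F·x = [-9, -9]
P̄ = F·P·Fᵀ + Q = [36 42; 42 75]
S = H·P̄·Hᵀ + R = [1757]
K = P̄·Hᵀ·S⁻¹ = [234/1757; 351/1757]
x' − x̄ = [13338/1757, 20007/1757] = K·y
y = (KᵀK)⁻¹·Kᵀ·(x' − x̄) = [57]
z = y + H·x̄ = [57] + [-54] = [3]

z = [3]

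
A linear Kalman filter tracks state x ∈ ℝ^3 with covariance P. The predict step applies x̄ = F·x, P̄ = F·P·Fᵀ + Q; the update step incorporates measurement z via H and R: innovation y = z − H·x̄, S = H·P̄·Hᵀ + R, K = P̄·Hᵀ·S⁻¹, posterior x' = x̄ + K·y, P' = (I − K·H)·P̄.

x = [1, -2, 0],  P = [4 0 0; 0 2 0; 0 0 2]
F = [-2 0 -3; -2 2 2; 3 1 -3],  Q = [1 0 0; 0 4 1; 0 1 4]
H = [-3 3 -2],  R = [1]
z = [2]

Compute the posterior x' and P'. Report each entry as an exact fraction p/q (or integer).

x̄ = F·x = [-2, -6, 1]
P̄ = F·P·Fᵀ + Q = [35 4 -6; 4 36 -31; -6 -31 60]
y = z − H·x̄ = [16]
S = H·P̄·Hᵀ + R = [1108]
K = P̄·Hᵀ·S⁻¹ = [-81/1108; 79/554; -195/1108]
x' = x̄ + K·y = [-878/277, -1030/277, -503/277]
P' = (I − K·H)·P̄ = [32219/1108 8615/554 -22443/1108; 8615/554 3731/277 -1769/554; -22443/1108 -1769/554 28455/1108]

x' = [-878/277, -1030/277, -503/277]
P' = [32219/1108 8615/554 -22443/1108; 8615/554 3731/277 -1769/554; -22443/1108 -1769/554 28455/1108]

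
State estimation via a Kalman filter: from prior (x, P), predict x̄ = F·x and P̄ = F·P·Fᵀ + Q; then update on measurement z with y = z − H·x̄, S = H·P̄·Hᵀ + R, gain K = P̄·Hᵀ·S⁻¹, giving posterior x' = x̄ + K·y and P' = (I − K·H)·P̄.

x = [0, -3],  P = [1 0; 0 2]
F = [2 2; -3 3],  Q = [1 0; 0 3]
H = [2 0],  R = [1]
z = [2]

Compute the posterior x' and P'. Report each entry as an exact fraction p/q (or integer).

x' = [46/53, -309/53]
P' = [13/53 6/53; 6/53 1446/53]

x̄ = F·x = [-6, -9]
P̄ = F·P·Fᵀ + Q = [13 6; 6 30]
y = z − H·x̄ = [14]
S = H·P̄·Hᵀ + R = [53]
K = P̄·Hᵀ·S⁻¹ = [26/53; 12/53]
x' = x̄ + K·y = [46/53, -309/53]
P' = (I − K·H)·P̄ = [13/53 6/53; 6/53 1446/53]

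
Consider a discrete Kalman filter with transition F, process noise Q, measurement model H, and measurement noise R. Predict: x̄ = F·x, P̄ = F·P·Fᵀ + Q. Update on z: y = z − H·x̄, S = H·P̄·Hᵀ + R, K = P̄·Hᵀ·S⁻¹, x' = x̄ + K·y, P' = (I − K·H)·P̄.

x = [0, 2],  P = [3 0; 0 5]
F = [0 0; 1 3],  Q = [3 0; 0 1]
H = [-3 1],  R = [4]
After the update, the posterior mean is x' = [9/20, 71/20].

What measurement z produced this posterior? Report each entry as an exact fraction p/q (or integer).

z = [2]

x̄ = F·x = [0, 6]
P̄ = F·P·Fᵀ + Q = [3 0; 0 49]
S = H·P̄·Hᵀ + R = [80]
K = P̄·Hᵀ·S⁻¹ = [-9/80; 49/80]
x' − x̄ = [9/20, -49/20] = K·y
y = (KᵀK)⁻¹·Kᵀ·(x' − x̄) = [-4]
z = y + H·x̄ = [-4] + [6] = [2]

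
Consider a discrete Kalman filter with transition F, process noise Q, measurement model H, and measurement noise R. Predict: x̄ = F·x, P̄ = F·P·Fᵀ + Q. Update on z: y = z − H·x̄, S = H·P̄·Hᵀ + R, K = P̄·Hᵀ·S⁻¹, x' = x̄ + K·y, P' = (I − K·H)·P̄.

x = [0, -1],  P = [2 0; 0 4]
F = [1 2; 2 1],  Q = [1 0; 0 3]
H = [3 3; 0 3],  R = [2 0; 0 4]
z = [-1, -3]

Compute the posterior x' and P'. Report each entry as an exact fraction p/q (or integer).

x' = [5858/13787, -11195/13787]
P' = [7766/13787 -4980/13787; -4980/13787 5196/13787]

x̄ = F·x = [-2, -1]
P̄ = F·P·Fᵀ + Q = [19 12; 12 15]
y = z − H·x̄ = [8, 0]
S = H·P̄·Hᵀ + R = [524 243; 243 139]
K = P̄·Hᵀ·S⁻¹ = [4179/13787 -3735/13787; 324/13787 3897/13787]
x' = x̄ + K·y = [5858/13787, -11195/13787]
P' = (I − K·H)·P̄ = [7766/13787 -4980/13787; -4980/13787 5196/13787]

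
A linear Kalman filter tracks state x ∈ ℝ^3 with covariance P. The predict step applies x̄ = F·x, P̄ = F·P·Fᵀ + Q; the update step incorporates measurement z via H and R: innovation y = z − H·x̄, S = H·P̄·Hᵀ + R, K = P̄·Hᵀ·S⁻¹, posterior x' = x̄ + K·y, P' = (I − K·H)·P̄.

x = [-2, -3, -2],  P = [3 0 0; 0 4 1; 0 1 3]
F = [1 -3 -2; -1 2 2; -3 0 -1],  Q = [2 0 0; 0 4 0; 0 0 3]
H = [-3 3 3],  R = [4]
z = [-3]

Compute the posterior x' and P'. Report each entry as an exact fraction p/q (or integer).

x̄ = F·x = [11, -8, 8]
P̄ = F·P·Fᵀ + Q = [65 -49 0; -49 43 1; 0 1 33]
y = z − H·x̄ = [30]
S = H·P̄·Hᵀ + R = [2173]
K = P̄·Hᵀ·S⁻¹ = [-342/2173; 279/2173; 102/2173]
x' = x̄ + K·y = [13643/2173, -9014/2173, 20444/2173]
P' = (I − K·H)·P̄ = [24281/2173 -11059/2173 34884/2173; -11059/2173 15598/2173 -26285/2173; 34884/2173 -26285/2173 61305/2173]

x' = [13643/2173, -9014/2173, 20444/2173]
P' = [24281/2173 -11059/2173 34884/2173; -11059/2173 15598/2173 -26285/2173; 34884/2173 -26285/2173 61305/2173]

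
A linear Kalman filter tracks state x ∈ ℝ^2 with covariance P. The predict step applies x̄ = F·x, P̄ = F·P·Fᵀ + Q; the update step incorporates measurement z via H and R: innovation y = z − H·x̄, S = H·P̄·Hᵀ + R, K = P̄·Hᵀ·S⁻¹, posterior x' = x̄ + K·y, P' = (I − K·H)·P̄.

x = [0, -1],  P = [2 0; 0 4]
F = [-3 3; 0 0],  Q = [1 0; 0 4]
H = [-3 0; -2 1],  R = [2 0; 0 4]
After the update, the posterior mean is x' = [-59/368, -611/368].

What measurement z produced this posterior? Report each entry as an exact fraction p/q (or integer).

z = [1, -3]

x̄ = F·x = [-3, 0]
P̄ = F·P·Fᵀ + Q = [55 0; 0 4]
S = H·P̄·Hᵀ + R = [497 330; 330 228]
K = P̄·Hᵀ·S⁻¹ = [-55/184 -55/1104; -55/184 497/1104]
x' − x̄ = [1045/368, -611/368] = K·y
y = (KᵀK)⁻¹·Kᵀ·(x' − x̄) = [-8, -9]
z = y + H·x̄ = [-8, -9] + [9, 6] = [1, -3]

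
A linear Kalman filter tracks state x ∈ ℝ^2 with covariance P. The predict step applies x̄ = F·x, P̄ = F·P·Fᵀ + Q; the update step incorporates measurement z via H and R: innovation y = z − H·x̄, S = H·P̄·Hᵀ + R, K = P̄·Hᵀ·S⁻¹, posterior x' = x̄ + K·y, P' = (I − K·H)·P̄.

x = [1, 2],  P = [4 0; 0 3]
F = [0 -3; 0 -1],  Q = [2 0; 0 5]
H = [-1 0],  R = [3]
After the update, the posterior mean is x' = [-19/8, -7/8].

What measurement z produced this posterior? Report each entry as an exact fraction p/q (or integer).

z = [2]

x̄ = F·x = [-6, -2]
P̄ = F·P·Fᵀ + Q = [29 9; 9 8]
S = H·P̄·Hᵀ + R = [32]
K = P̄·Hᵀ·S⁻¹ = [-29/32; -9/32]
x' − x̄ = [29/8, 9/8] = K·y
y = (KᵀK)⁻¹·Kᵀ·(x' − x̄) = [-4]
z = y + H·x̄ = [-4] + [6] = [2]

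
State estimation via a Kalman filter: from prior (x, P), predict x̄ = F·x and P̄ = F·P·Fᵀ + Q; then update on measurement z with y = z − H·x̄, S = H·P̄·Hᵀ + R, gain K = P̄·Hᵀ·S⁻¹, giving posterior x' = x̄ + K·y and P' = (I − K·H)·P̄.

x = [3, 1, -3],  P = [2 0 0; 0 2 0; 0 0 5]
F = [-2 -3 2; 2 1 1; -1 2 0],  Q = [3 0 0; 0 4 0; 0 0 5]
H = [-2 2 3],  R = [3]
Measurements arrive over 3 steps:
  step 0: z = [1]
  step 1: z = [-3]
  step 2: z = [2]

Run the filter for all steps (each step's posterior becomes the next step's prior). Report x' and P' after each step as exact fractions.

step 0: x̄ = F·x = [-15, 4, -1]
step 0: P̄ = F·P·Fᵀ + Q = [49 -4 -8; -4 19 0; -8 0 15]
step 0: y = z − H·x̄ = [-34]
step 0: S = H·P̄·Hᵀ + R = [538]
step 0: K = P̄·Hᵀ·S⁻¹ = [-65/269; 23/269; 61/538]
step 0: x' = x̄ + K·y = [-1825/269, 294/269, -1306/269]
step 0: P' = (I − K·H)·P̄ = [4731/269 1914/269 1813/269; 1914/269 4053/269 -1403/269; 1813/269 -1403/269 4349/538]
step 1: x̄ = F·x = [156/269, -4662/269, 2413/269]
step 1: P̄ = F·P·Fᵀ + Q = [90206/269 -37017/269 -26008/269; -37017/269 76659/538 -233/269; -26008/269 -233/269 14632/269]
step 1: y = z − H·x̄ = [1590/269]
step 1: S = H·P̄·Hᵀ + R = [1252073/269]
step 1: K = P̄·Hᵀ·S⁻¹ = [-332470/1252073; 149994/1252073; 95446/1252073]
step 1: x' = x̄ + K·y = [-1239048/1252073, -20812914/1252073, 11795581/1252073]
step 1: P' = (I − K·H)·P̄ = [8952402/1252073 13087431/1252073 -3089156/1252073; 13087431/1252073 189540015/2504146 -54305057/1252073; -3089156/1252073 -54305057/1252073 34239380/1252073]
step 2: x̄ = F·x = [88508000/1252073, -11495429/1252073, -40386780/1252073]
step 2: P̄ = F·P·Fᵀ + Q = [3725753037/2504146 -616427147/2504146 -774844588/1252073; -616427147/2504146 202420547/2504146 105376546/1252073; -774844588/1252073 105376546/1252073 341943073/1252073]
step 2: y = z − H·x̄ = [323671344/1252073]
step 2: S = H·P̄·Hᵀ + R = [23965953240/1252073]
step 2: K = P̄·Hᵀ·S⁻¹ = [-1666678487/5991488310; 283744333/5991488310; 2786271487/23965953240]
step 2: x' = x̄ + K·y = [-1219500056/998581385, 3056954499/998581385, -2198735086/998581385]
step 2: P' = (I − K·H)·P̄ = [40040930083/5991488310 35927841163/5991488310 1075380793/5991488310; 35927841163/5991488310 227108790373/5991488310 -127170221807/5991488310; 1075380793/5991488310 -127170221807/5991488310 344774545087/23965953240]

step 0: x' = [-1825/269, 294/269, -1306/269], P' = [4731/269 1914/269 1813/269; 1914/269 4053/269 -1403/269; 1813/269 -1403/269 4349/538]
step 1: x' = [-1239048/1252073, -20812914/1252073, 11795581/1252073], P' = [8952402/1252073 13087431/1252073 -3089156/1252073; 13087431/1252073 189540015/2504146 -54305057/1252073; -3089156/1252073 -54305057/1252073 34239380/1252073]
step 2: x' = [-1219500056/998581385, 3056954499/998581385, -2198735086/998581385], P' = [40040930083/5991488310 35927841163/5991488310 1075380793/5991488310; 35927841163/5991488310 227108790373/5991488310 -127170221807/5991488310; 1075380793/5991488310 -127170221807/5991488310 344774545087/23965953240]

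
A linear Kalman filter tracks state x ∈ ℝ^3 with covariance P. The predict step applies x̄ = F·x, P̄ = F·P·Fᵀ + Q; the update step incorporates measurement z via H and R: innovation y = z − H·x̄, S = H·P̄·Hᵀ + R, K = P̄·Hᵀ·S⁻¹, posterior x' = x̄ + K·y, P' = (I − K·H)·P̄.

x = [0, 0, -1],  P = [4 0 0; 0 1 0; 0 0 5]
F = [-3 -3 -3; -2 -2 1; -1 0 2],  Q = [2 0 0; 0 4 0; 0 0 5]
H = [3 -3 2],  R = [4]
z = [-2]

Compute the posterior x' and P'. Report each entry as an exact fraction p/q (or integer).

x' = [-11/13, -149/169, -514/507]
P' = [17 225/13 16/13; 225/13 4889/169 2942/169; 16/13 2942/169 12203/507]

x̄ = F·x = [3, -1, -2]
P̄ = F·P·Fᵀ + Q = [92 15 -18; 15 29 18; -18 18 29]
y = z − H·x̄ = [-10]
S = H·P̄·Hᵀ + R = [507]
K = P̄·Hᵀ·S⁻¹ = [5/13; -2/169; -50/507]
x' = x̄ + K·y = [-11/13, -149/169, -514/507]
P' = (I − K·H)·P̄ = [17 225/13 16/13; 225/13 4889/169 2942/169; 16/13 2942/169 12203/507]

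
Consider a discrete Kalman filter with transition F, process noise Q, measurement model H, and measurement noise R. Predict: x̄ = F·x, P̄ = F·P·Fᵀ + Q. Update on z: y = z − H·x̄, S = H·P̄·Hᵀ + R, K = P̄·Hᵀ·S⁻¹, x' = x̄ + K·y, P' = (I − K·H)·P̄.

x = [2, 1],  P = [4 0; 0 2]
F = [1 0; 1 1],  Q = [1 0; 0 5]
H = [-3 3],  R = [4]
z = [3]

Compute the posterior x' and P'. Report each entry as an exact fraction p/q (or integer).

x̄ = F·x = [2, 3]
P̄ = F·P·Fᵀ + Q = [5 4; 4 11]
y = z − H·x̄ = [0]
S = H·P̄·Hᵀ + R = [76]
K = P̄·Hᵀ·S⁻¹ = [-3/76; 21/76]
x' = x̄ + K·y = [2, 3]
P' = (I − K·H)·P̄ = [371/76 367/76; 367/76 395/76]

x' = [2, 3]
P' = [371/76 367/76; 367/76 395/76]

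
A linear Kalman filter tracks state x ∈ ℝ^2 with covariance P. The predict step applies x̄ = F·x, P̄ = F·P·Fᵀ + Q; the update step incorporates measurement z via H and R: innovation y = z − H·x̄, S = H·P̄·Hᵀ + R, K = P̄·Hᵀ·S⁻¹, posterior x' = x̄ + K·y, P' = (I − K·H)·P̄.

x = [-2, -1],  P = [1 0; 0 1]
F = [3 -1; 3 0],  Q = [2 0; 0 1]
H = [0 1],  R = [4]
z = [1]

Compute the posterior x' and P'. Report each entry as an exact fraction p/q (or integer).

x' = [-1/2, -1]
P' = [87/14 18/7; 18/7 20/7]

x̄ = F·x = [-5, -6]
P̄ = F·P·Fᵀ + Q = [12 9; 9 10]
y = z − H·x̄ = [7]
S = H·P̄·Hᵀ + R = [14]
K = P̄·Hᵀ·S⁻¹ = [9/14; 5/7]
x' = x̄ + K·y = [-1/2, -1]
P' = (I − K·H)·P̄ = [87/14 18/7; 18/7 20/7]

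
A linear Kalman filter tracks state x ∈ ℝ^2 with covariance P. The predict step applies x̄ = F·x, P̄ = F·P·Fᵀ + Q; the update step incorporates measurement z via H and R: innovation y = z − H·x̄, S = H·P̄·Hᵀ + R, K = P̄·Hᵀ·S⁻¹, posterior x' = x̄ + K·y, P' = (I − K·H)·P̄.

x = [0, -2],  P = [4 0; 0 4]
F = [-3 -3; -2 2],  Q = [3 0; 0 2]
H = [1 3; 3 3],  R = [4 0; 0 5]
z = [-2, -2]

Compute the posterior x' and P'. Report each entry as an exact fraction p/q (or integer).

x̄ = F·x = [6, -4]
P̄ = F·P·Fᵀ + Q = [75 0; 0 34]
y = z − H·x̄ = [4, -8]
S = H·P̄·Hᵀ + R = [385 531; 531 986]
K = P̄·Hᵀ·S⁻¹ = [-45525/97649 46800/97649; 46410/97649 -14892/97649]
x' = x̄ + K·y = [29394/97649, -85820/97649]
P' = (I − K·H)·P̄ = [208050/97649 -130050/97649; -130050/97649 105230/97649]

x' = [29394/97649, -85820/97649]
P' = [208050/97649 -130050/97649; -130050/97649 105230/97649]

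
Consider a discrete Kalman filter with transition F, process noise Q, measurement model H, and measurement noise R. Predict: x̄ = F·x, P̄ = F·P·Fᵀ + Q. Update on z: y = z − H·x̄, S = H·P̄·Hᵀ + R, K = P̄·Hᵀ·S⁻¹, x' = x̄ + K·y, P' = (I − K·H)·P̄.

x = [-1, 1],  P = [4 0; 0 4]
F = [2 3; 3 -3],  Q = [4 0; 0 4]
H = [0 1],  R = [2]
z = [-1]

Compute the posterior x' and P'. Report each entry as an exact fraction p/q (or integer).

x' = [3/13, -44/39]
P' = [704/13 -4/13; -4/13 76/39]

x̄ = F·x = [1, -6]
P̄ = F·P·Fᵀ + Q = [56 -12; -12 76]
y = z − H·x̄ = [5]
S = H·P̄·Hᵀ + R = [78]
K = P̄·Hᵀ·S⁻¹ = [-2/13; 38/39]
x' = x̄ + K·y = [3/13, -44/39]
P' = (I − K·H)·P̄ = [704/13 -4/13; -4/13 76/39]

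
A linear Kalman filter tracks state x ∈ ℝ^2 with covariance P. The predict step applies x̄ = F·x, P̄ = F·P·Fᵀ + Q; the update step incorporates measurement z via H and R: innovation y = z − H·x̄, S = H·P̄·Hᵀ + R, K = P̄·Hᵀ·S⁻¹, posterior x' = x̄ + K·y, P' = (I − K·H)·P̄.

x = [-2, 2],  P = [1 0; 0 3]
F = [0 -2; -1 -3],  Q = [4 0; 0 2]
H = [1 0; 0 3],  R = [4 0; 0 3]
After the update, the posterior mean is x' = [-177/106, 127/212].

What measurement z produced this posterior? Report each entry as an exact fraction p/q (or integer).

z = [-2, 2]

x̄ = F·x = [-4, -4]
P̄ = F·P·Fᵀ + Q = [16 18; 18 30]
S = H·P̄·Hᵀ + R = [20 54; 54 273]
K = P̄·Hᵀ·S⁻¹ = [121/212 9/106; 9/424 69/212]
x' − x̄ = [247/106, 975/212] = K·y
y = (KᵀK)⁻¹·Kᵀ·(x' − x̄) = [2, 14]
z = y + H·x̄ = [2, 14] + [-4, -12] = [-2, 2]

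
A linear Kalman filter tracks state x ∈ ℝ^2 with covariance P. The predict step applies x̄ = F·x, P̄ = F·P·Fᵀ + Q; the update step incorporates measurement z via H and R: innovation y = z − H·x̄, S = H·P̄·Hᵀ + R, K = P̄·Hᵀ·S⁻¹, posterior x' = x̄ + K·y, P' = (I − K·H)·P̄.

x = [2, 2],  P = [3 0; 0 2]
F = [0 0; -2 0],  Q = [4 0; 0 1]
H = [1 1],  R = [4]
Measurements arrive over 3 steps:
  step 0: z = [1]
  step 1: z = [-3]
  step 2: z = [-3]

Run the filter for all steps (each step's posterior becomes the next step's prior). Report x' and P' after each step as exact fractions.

step 0: x' = [20/21, -19/21], P' = [68/21 -52/21; -52/21 104/21]
step 1: x' = [-92/461, -1199/461], P' = [1508/461 -1172/461; -1172/461 2344/461]
step 2: x' = [-6268/10181, -18007/10181], P' = [33348/10181 -25972/10181; -25972/10181 51944/10181]

step 0: x̄ = F·x = [0, -4]
step 0: P̄ = F·P·Fᵀ + Q = [4 0; 0 13]
step 0: y = z − H·x̄ = [5]
step 0: S = H·P̄·Hᵀ + R = [21]
step 0: K = P̄·Hᵀ·S⁻¹ = [4/21; 13/21]
step 0: x' = x̄ + K·y = [20/21, -19/21]
step 0: P' = (I − K·H)·P̄ = [68/21 -52/21; -52/21 104/21]
step 1: x̄ = F·x = [0, -40/21]
step 1: P̄ = F·P·Fᵀ + Q = [4 0; 0 293/21]
step 1: y = z − H·x̄ = [-23/21]
step 1: S = H·P̄·Hᵀ + R = [461/21]
step 1: K = P̄·Hᵀ·S⁻¹ = [84/461; 293/461]
step 1: x' = x̄ + K·y = [-92/461, -1199/461]
step 1: P' = (I − K·H)·P̄ = [1508/461 -1172/461; -1172/461 2344/461]
step 2: x̄ = F·x = [0, 184/461]
step 2: P̄ = F·P·Fᵀ + Q = [4 0; 0 6493/461]
step 2: y = z − H·x̄ = [-1567/461]
step 2: S = H·P̄·Hᵀ + R = [10181/461]
step 2: K = P̄·Hᵀ·S⁻¹ = [1844/10181; 6493/10181]
step 2: x' = x̄ + K·y = [-6268/10181, -18007/10181]
step 2: P' = (I − K·H)·P̄ = [33348/10181 -25972/10181; -25972/10181 51944/10181]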